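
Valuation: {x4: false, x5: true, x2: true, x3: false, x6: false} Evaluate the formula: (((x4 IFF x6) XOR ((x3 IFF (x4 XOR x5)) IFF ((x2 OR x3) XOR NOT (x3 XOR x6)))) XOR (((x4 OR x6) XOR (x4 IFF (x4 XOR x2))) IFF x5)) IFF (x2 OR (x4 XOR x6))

x4 IFF x6 = false IFF false = true
x4 XOR x5 = false XOR true = true
x3 IFF (x4 XOR x5) = false IFF true = false
x2 OR x3 = true OR false = true
x3 XOR x6 = false XOR false = false
NOT (x3 XOR x6) = NOT false = true
(x2 OR x3) XOR NOT (x3 XOR x6) = true XOR true = false
(x3 IFF (x4 XOR x5)) IFF ((x2 OR x3) XOR NOT (x3 XOR x6)) = false IFF false = true
(x4 IFF x6) XOR ((x3 IFF (x4 XOR x5)) IFF ((x2 OR x3) XOR NOT (x3 XOR x6))) = true XOR true = false
x4 OR x6 = false OR false = false
x4 XOR x2 = false XOR true = true
x4 IFF (x4 XOR x2) = false IFF true = false
(x4 OR x6) XOR (x4 IFF (x4 XOR x2)) = false XOR false = false
((x4 OR x6) XOR (x4 IFF (x4 XOR x2))) IFF x5 = false IFF true = false
((x4 IFF x6) XOR ((x3 IFF (x4 XOR x5)) IFF ((x2 OR x3) XOR NOT (x3 XOR x6)))) XOR (((x4 OR x6) XOR (x4 IFF (x4 XOR x2))) IFF x5) = false XOR false = false
x4 XOR x6 = false XOR false = false
x2 OR (x4 XOR x6) = true OR false = true
(((x4 IFF x6) XOR ((x3 IFF (x4 XOR x5)) IFF ((x2 OR x3) XOR NOT (x3 XOR x6)))) XOR (((x4 OR x6) XOR (x4 IFF (x4 XOR x2))) IFF x5)) IFF (x2 OR (x4 XOR x6)) = false IFF true = false

false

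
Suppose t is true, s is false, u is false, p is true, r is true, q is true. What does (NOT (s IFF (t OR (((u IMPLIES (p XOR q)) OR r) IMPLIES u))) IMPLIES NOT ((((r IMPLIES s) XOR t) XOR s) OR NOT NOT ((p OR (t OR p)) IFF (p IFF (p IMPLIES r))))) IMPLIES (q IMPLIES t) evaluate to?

True

p XOR q = True XOR True = False
u IMPLIES (p XOR q) = False IMPLIES False = True
(u IMPLIES (p XOR q)) OR r = True OR True = True
((u IMPLIES (p XOR q)) OR r) IMPLIES u = True IMPLIES False = False
t OR (((u IMPLIES (p XOR q)) OR r) IMPLIES u) = True OR False = True
s IFF (t OR (((u IMPLIES (p XOR q)) OR r) IMPLIES u)) = False IFF True = False
NOT (s IFF (t OR (((u IMPLIES (p XOR q)) OR r) IMPLIES u))) = NOT False = True
r IMPLIES s = True IMPLIES False = False
(r IMPLIES s) XOR t = False XOR True = True
((r IMPLIES s) XOR t) XOR s = True XOR False = True
t OR p = True OR True = True
p OR (t OR p) = True OR True = True
p IMPLIES r = True IMPLIES True = True
p IFF (p IMPLIES r) = True IFF True = True
(p OR (t OR p)) IFF (p IFF (p IMPLIES r)) = True IFF True = True
NOT ((p OR (t OR p)) IFF (p IFF (p IMPLIES r))) = NOT True = False
NOT NOT ((p OR (t OR p)) IFF (p IFF (p IMPLIES r))) = NOT False = True
(((r IMPLIES s) XOR t) XOR s) OR NOT NOT ((p OR (t OR p)) IFF (p IFF (p IMPLIES r))) = True OR True = True
NOT ((((r IMPLIES s) XOR t) XOR s) OR NOT NOT ((p OR (t OR p)) IFF (p IFF (p IMPLIES r)))) = NOT True = False
NOT (s IFF (t OR (((u IMPLIES (p XOR q)) OR r) IMPLIES u))) IMPLIES NOT ((((r IMPLIES s) XOR t) XOR s) OR NOT NOT ((p OR (t OR p)) IFF (p IFF (p IMPLIES r)))) = True IMPLIES False = False
q IMPLIES t = True IMPLIES True = True
(NOT (s IFF (t OR (((u IMPLIES (p XOR q)) OR r) IMPLIES u))) IMPLIES NOT ((((r IMPLIES s) XOR t) XOR s) OR NOT NOT ((p OR (t OR p)) IFF (p IFF (p IMPLIES r))))) IMPLIES (q IMPLIES t) = False IMPLIES True = True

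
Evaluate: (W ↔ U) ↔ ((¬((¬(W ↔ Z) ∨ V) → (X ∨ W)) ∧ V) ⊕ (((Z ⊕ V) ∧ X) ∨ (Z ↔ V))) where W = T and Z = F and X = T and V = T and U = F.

W ↔ U = T ↔ F = F
W ↔ Z = T ↔ F = F
¬(W ↔ Z) = ¬F = T
¬(W ↔ Z) ∨ V = T ∨ T = T
X ∨ W = T ∨ T = T
(¬(W ↔ Z) ∨ V) → (X ∨ W) = T → T = T
¬((¬(W ↔ Z) ∨ V) → (X ∨ W)) = ¬T = F
¬((¬(W ↔ Z) ∨ V) → (X ∨ W)) ∧ V = F ∧ T = F
Z ⊕ V = F ⊕ T = T
(Z ⊕ V) ∧ X = T ∧ T = T
Z ↔ V = F ↔ T = F
((Z ⊕ V) ∧ X) ∨ (Z ↔ V) = T ∨ F = T
(¬((¬(W ↔ Z) ∨ V) → (X ∨ W)) ∧ V) ⊕ (((Z ⊕ V) ∧ X) ∨ (Z ↔ V)) = F ⊕ T = T
(W ↔ U) ↔ ((¬((¬(W ↔ Z) ∨ V) → (X ∨ W)) ∧ V) ⊕ (((Z ⊕ V) ∧ X) ∨ (Z ↔ V))) = F ↔ T = F

F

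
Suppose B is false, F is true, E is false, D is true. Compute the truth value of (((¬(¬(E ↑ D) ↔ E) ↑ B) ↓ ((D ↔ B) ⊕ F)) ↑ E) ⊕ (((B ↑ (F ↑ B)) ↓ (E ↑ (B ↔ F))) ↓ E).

False

Substituting B=False, F=True, E=False, D=True:
E ↑ D = False ↑ True = True
¬(E ↑ D) = ¬True = False
¬(E ↑ D) ↔ E = False ↔ False = True
¬(¬(E ↑ D) ↔ E) = ¬True = False
¬(¬(E ↑ D) ↔ E) ↑ B = False ↑ False = True
D ↔ B = True ↔ False = False
(D ↔ B) ⊕ F = False ⊕ True = True
(¬(¬(E ↑ D) ↔ E) ↑ B) ↓ ((D ↔ B) ⊕ F) = True ↓ True = False
((¬(¬(E ↑ D) ↔ E) ↑ B) ↓ ((D ↔ B) ⊕ F)) ↑ E = False ↑ False = True
F ↑ B = True ↑ False = True
B ↑ (F ↑ B) = False ↑ True = True
B ↔ F = False ↔ True = False
E ↑ (B ↔ F) = False ↑ False = True
(B ↑ (F ↑ B)) ↓ (E ↑ (B ↔ F)) = True ↓ True = False
((B ↑ (F ↑ B)) ↓ (E ↑ (B ↔ F))) ↓ E = False ↓ False = True
(((¬(¬(E ↑ D) ↔ E) ↑ B) ↓ ((D ↔ B) ⊕ F)) ↑ E) ⊕ (((B ↑ (F ↑ B)) ↓ (E ↑ (B ↔ F))) ↓ E) = True ⊕ True = False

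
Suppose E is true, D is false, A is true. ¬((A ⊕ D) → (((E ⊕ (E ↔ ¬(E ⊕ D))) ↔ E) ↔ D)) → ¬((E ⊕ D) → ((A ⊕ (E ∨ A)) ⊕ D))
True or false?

T

A ⊕ D = T ⊕ F = T
E ⊕ D = T ⊕ F = T
¬(E ⊕ D) = ¬T = F
E ↔ ¬(E ⊕ D) = T ↔ F = F
E ⊕ (E ↔ ¬(E ⊕ D)) = T ⊕ F = T
(E ⊕ (E ↔ ¬(E ⊕ D))) ↔ E = T ↔ T = T
((E ⊕ (E ↔ ¬(E ⊕ D))) ↔ E) ↔ D = T ↔ F = F
(A ⊕ D) → (((E ⊕ (E ↔ ¬(E ⊕ D))) ↔ E) ↔ D) = T → F = F
¬((A ⊕ D) → (((E ⊕ (E ↔ ¬(E ⊕ D))) ↔ E) ↔ D)) = ¬F = T
E ⊕ D = T ⊕ F = T
E ∨ A = T ∨ T = T
A ⊕ (E ∨ A) = T ⊕ T = F
(A ⊕ (E ∨ A)) ⊕ D = F ⊕ F = F
(E ⊕ D) → ((A ⊕ (E ∨ A)) ⊕ D) = T → F = F
¬((E ⊕ D) → ((A ⊕ (E ∨ A)) ⊕ D)) = ¬F = T
¬((A ⊕ D) → (((E ⊕ (E ↔ ¬(E ⊕ D))) ↔ E) ↔ D)) → ¬((E ⊕ D) → ((A ⊕ (E ∨ A)) ⊕ D)) = T → T = T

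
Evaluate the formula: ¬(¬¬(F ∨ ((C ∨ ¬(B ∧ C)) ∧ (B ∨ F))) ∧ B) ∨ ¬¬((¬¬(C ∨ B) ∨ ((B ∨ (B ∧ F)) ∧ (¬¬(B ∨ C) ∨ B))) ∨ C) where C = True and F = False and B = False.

B ∧ C = False ∧ True = False
¬(B ∧ C) = ¬False = True
C ∨ ¬(B ∧ C) = True ∨ True = True
B ∨ F = False ∨ False = False
(C ∨ ¬(B ∧ C)) ∧ (B ∨ F) = True ∧ False = False
F ∨ ((C ∨ ¬(B ∧ C)) ∧ (B ∨ F)) = False ∨ False = False
¬(F ∨ ((C ∨ ¬(B ∧ C)) ∧ (B ∨ F))) = ¬False = True
¬¬(F ∨ ((C ∨ ¬(B ∧ C)) ∧ (B ∨ F))) = ¬True = False
¬¬(F ∨ ((C ∨ ¬(B ∧ C)) ∧ (B ∨ F))) ∧ B = False ∧ False = False
¬(¬¬(F ∨ ((C ∨ ¬(B ∧ C)) ∧ (B ∨ F))) ∧ B) = ¬False = True
C ∨ B = True ∨ False = True
¬(C ∨ B) = ¬True = False
¬¬(C ∨ B) = ¬False = True
B ∧ F = False ∧ False = False
B ∨ (B ∧ F) = False ∨ False = False
B ∨ C = False ∨ True = True
¬(B ∨ C) = ¬True = False
¬¬(B ∨ C) = ¬False = True
¬¬(B ∨ C) ∨ B = True ∨ False = True
(B ∨ (B ∧ F)) ∧ (¬¬(B ∨ C) ∨ B) = False ∧ True = False
¬¬(C ∨ B) ∨ ((B ∨ (B ∧ F)) ∧ (¬¬(B ∨ C) ∨ B)) = True ∨ False = True
(¬¬(C ∨ B) ∨ ((B ∨ (B ∧ F)) ∧ (¬¬(B ∨ C) ∨ B))) ∨ C = True ∨ True = True
¬((¬¬(C ∨ B) ∨ ((B ∨ (B ∧ F)) ∧ (¬¬(B ∨ C) ∨ B))) ∨ C) = ¬True = False
¬¬((¬¬(C ∨ B) ∨ ((B ∨ (B ∧ F)) ∧ (¬¬(B ∨ C) ∨ B))) ∨ C) = ¬False = True
¬(¬¬(F ∨ ((C ∨ ¬(B ∧ C)) ∧ (B ∨ F))) ∧ B) ∨ ¬¬((¬¬(C ∨ B) ∨ ((B ∨ (B ∧ F)) ∧ (¬¬(B ∨ C) ∨ B))) ∨ C) = True ∨ True = True

True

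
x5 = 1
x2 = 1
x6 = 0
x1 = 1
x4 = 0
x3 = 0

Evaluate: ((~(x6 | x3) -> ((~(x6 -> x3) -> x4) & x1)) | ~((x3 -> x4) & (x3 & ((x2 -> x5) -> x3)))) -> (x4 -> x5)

x6 | x3 = 0 | 0 = 0
~(x6 | x3) = ~0 = 1
x6 -> x3 = 0 -> 0 = 1
~(x6 -> x3) = ~1 = 0
~(x6 -> x3) -> x4 = 0 -> 0 = 1
(~(x6 -> x3) -> x4) & x1 = 1 & 1 = 1
~(x6 | x3) -> ((~(x6 -> x3) -> x4) & x1) = 1 -> 1 = 1
x3 -> x4 = 0 -> 0 = 1
x2 -> x5 = 1 -> 1 = 1
(x2 -> x5) -> x3 = 1 -> 0 = 0
x3 & ((x2 -> x5) -> x3) = 0 & 0 = 0
(x3 -> x4) & (x3 & ((x2 -> x5) -> x3)) = 1 & 0 = 0
~((x3 -> x4) & (x3 & ((x2 -> x5) -> x3))) = ~0 = 1
(~(x6 | x3) -> ((~(x6 -> x3) -> x4) & x1)) | ~((x3 -> x4) & (x3 & ((x2 -> x5) -> x3))) = 1 | 1 = 1
x4 -> x5 = 0 -> 1 = 1
((~(x6 | x3) -> ((~(x6 -> x3) -> x4) & x1)) | ~((x3 -> x4) & (x3 & ((x2 -> x5) -> x3)))) -> (x4 -> x5) = 1 -> 1 = 1

1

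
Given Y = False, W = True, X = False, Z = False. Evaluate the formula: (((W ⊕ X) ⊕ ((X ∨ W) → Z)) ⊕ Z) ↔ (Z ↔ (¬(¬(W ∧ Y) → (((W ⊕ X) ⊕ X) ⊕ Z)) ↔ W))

W ⊕ X = True ⊕ False = True
X ∨ W = False ∨ True = True
(X ∨ W) → Z = True → False = False
(W ⊕ X) ⊕ ((X ∨ W) → Z) = True ⊕ False = True
((W ⊕ X) ⊕ ((X ∨ W) → Z)) ⊕ Z = True ⊕ False = True
W ∧ Y = True ∧ False = False
¬(W ∧ Y) = ¬False = True
W ⊕ X = True ⊕ False = True
(W ⊕ X) ⊕ X = True ⊕ False = True
((W ⊕ X) ⊕ X) ⊕ Z = True ⊕ False = True
¬(W ∧ Y) → (((W ⊕ X) ⊕ X) ⊕ Z) = True → True = True
¬(¬(W ∧ Y) → (((W ⊕ X) ⊕ X) ⊕ Z)) = ¬True = False
¬(¬(W ∧ Y) → (((W ⊕ X) ⊕ X) ⊕ Z)) ↔ W = False ↔ True = False
Z ↔ (¬(¬(W ∧ Y) → (((W ⊕ X) ⊕ X) ⊕ Z)) ↔ W) = False ↔ False = True
(((W ⊕ X) ⊕ ((X ∨ W) → Z)) ⊕ Z) ↔ (Z ↔ (¬(¬(W ∧ Y) → (((W ⊕ X) ⊕ X) ⊕ Z)) ↔ W)) = True ↔ True = True

True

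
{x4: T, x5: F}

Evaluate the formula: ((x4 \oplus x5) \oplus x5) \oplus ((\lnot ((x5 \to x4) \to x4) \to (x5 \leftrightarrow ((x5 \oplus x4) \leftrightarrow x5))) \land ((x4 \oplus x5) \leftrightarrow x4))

F

x4 \oplus x5 = T \oplus F = T
(x4 \oplus x5) \oplus x5 = T \oplus F = T
x5 \to x4 = F \to T = T
(x5 \to x4) \to x4 = T \to T = T
\lnot ((x5 \to x4) \to x4) = \lnot T = F
x5 \oplus x4 = F \oplus T = T
(x5 \oplus x4) \leftrightarrow x5 = T \leftrightarrow F = F
x5 \leftrightarrow ((x5 \oplus x4) \leftrightarrow x5) = F \leftrightarrow F = T
\lnot ((x5 \to x4) \to x4) \to (x5 \leftrightarrow ((x5 \oplus x4) \leftrightarrow x5)) = F \to T = T
x4 \oplus x5 = T \oplus F = T
(x4 \oplus x5) \leftrightarrow x4 = T \leftrightarrow T = T
(\lnot ((x5 \to x4) \to x4) \to (x5 \leftrightarrow ((x5 \oplus x4) \leftrightarrow x5))) \land ((x4 \oplus x5) \leftrightarrow x4) = T \land T = T
((x4 \oplus x5) \oplus x5) \oplus ((\lnot ((x5 \to x4) \to x4) \to (x5 \leftrightarrow ((x5 \oplus x4) \leftrightarrow x5))) \land ((x4 \oplus x5) \leftrightarrow x4)) = T \oplus T = F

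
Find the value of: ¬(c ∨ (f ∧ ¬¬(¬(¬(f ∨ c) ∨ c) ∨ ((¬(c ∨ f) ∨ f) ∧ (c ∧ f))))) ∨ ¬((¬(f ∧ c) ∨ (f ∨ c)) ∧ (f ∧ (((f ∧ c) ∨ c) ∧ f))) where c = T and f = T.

F

f ∨ c = T ∨ T = T
¬(f ∨ c) = ¬T = F
¬(f ∨ c) ∨ c = F ∨ T = T
¬(¬(f ∨ c) ∨ c) = ¬T = F
c ∨ f = T ∨ T = T
¬(c ∨ f) = ¬T = F
¬(c ∨ f) ∨ f = F ∨ T = T
c ∧ f = T ∧ T = T
(¬(c ∨ f) ∨ f) ∧ (c ∧ f) = T ∧ T = T
¬(¬(f ∨ c) ∨ c) ∨ ((¬(c ∨ f) ∨ f) ∧ (c ∧ f)) = F ∨ T = T
¬(¬(¬(f ∨ c) ∨ c) ∨ ((¬(c ∨ f) ∨ f) ∧ (c ∧ f))) = ¬T = F
¬¬(¬(¬(f ∨ c) ∨ c) ∨ ((¬(c ∨ f) ∨ f) ∧ (c ∧ f))) = ¬F = T
f ∧ ¬¬(¬(¬(f ∨ c) ∨ c) ∨ ((¬(c ∨ f) ∨ f) ∧ (c ∧ f))) = T ∧ T = T
c ∨ (f ∧ ¬¬(¬(¬(f ∨ c) ∨ c) ∨ ((¬(c ∨ f) ∨ f) ∧ (c ∧ f)))) = T ∨ T = T
¬(c ∨ (f ∧ ¬¬(¬(¬(f ∨ c) ∨ c) ∨ ((¬(c ∨ f) ∨ f) ∧ (c ∧ f))))) = ¬T = F
f ∧ c = T ∧ T = T
¬(f ∧ c) = ¬T = F
f ∨ c = T ∨ T = T
¬(f ∧ c) ∨ (f ∨ c) = F ∨ T = T
f ∧ c = T ∧ T = T
(f ∧ c) ∨ c = T ∨ T = T
((f ∧ c) ∨ c) ∧ f = T ∧ T = T
f ∧ (((f ∧ c) ∨ c) ∧ f) = T ∧ T = T
(¬(f ∧ c) ∨ (f ∨ c)) ∧ (f ∧ (((f ∧ c) ∨ c) ∧ f)) = T ∧ T = T
¬((¬(f ∧ c) ∨ (f ∨ c)) ∧ (f ∧ (((f ∧ c) ∨ c) ∧ f))) = ¬T = F
¬(c ∨ (f ∧ ¬¬(¬(¬(f ∨ c) ∨ c) ∨ ((¬(c ∨ f) ∨ f) ∧ (c ∧ f))))) ∨ ¬((¬(f ∧ c) ∨ (f ∨ c)) ∧ (f ∧ (((f ∧ c) ∨ c) ∧ f))) = F ∨ F = F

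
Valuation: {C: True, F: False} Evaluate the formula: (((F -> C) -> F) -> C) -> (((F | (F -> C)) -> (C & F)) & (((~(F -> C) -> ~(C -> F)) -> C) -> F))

F -> C = False -> True = True
(F -> C) -> F = True -> False = False
((F -> C) -> F) -> C = False -> True = True
F -> C = False -> True = True
F | (F -> C) = False | True = True
C & F = True & False = False
(F | (F -> C)) -> (C & F) = True -> False = False
F -> C = False -> True = True
~(F -> C) = ~True = False
C -> F = True -> False = False
~(C -> F) = ~False = True
~(F -> C) -> ~(C -> F) = False -> True = True
(~(F -> C) -> ~(C -> F)) -> C = True -> True = True
((~(F -> C) -> ~(C -> F)) -> C) -> F = True -> False = False
((F | (F -> C)) -> (C & F)) & (((~(F -> C) -> ~(C -> F)) -> C) -> F) = False & False = False
(((F -> C) -> F) -> C) -> (((F | (F -> C)) -> (C & F)) & (((~(F -> C) -> ~(C -> F)) -> C) -> F)) = True -> False = False

False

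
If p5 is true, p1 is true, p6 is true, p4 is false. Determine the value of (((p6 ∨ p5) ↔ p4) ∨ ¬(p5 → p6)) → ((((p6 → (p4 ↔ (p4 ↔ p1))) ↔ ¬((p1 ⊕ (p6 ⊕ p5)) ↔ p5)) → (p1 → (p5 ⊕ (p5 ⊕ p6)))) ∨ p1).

p6 ∨ p5 = True ∨ True = True
(p6 ∨ p5) ↔ p4 = True ↔ False = False
p5 → p6 = True → True = True
¬(p5 → p6) = ¬True = False
((p6 ∨ p5) ↔ p4) ∨ ¬(p5 → p6) = False ∨ False = False
p4 ↔ p1 = False ↔ True = False
p4 ↔ (p4 ↔ p1) = False ↔ False = True
p6 → (p4 ↔ (p4 ↔ p1)) = True → True = True
p6 ⊕ p5 = True ⊕ True = False
p1 ⊕ (p6 ⊕ p5) = True ⊕ False = True
(p1 ⊕ (p6 ⊕ p5)) ↔ p5 = True ↔ True = True
¬((p1 ⊕ (p6 ⊕ p5)) ↔ p5) = ¬True = False
(p6 → (p4 ↔ (p4 ↔ p1))) ↔ ¬((p1 ⊕ (p6 ⊕ p5)) ↔ p5) = True ↔ False = False
p5 ⊕ p6 = True ⊕ True = False
p5 ⊕ (p5 ⊕ p6) = True ⊕ False = True
p1 → (p5 ⊕ (p5 ⊕ p6)) = True → True = True
((p6 → (p4 ↔ (p4 ↔ p1))) ↔ ¬((p1 ⊕ (p6 ⊕ p5)) ↔ p5)) → (p1 → (p5 ⊕ (p5 ⊕ p6))) = False → True = True
(((p6 → (p4 ↔ (p4 ↔ p1))) ↔ ¬((p1 ⊕ (p6 ⊕ p5)) ↔ p5)) → (p1 → (p5 ⊕ (p5 ⊕ p6)))) ∨ p1 = True ∨ True = True
(((p6 ∨ p5) ↔ p4) ∨ ¬(p5 → p6)) → ((((p6 → (p4 ↔ (p4 ↔ p1))) ↔ ¬((p1 ⊕ (p6 ⊕ p5)) ↔ p5)) → (p1 → (p5 ⊕ (p5 ⊕ p6)))) ∨ p1) = False → True = True

True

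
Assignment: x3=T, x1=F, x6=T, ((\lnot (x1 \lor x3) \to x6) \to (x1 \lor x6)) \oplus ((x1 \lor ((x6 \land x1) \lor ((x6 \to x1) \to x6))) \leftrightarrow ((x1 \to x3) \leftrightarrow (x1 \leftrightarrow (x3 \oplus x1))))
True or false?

x1 \lor x3 = F \lor T = T
\lnot (x1 \lor x3) = \lnot T = F
\lnot (x1 \lor x3) \to x6 = F \to T = T
x1 \lor x6 = F \lor T = T
(\lnot (x1 \lor x3) \to x6) \to (x1 \lor x6) = T \to T = T
x6 \land x1 = T \land F = F
x6 \to x1 = T \to F = F
(x6 \to x1) \to x6 = F \to T = T
(x6 \land x1) \lor ((x6 \to x1) \to x6) = F \lor T = T
x1 \lor ((x6 \land x1) \lor ((x6 \to x1) \to x6)) = F \lor T = T
x1 \to x3 = F \to T = T
x3 \oplus x1 = T \oplus F = T
x1 \leftrightarrow (x3 \oplus x1) = F \leftrightarrow T = F
(x1 \to x3) \leftrightarrow (x1 \leftrightarrow (x3 \oplus x1)) = T \leftrightarrow F = F
(x1 \lor ((x6 \land x1) \lor ((x6 \to x1) \to x6))) \leftrightarrow ((x1 \to x3) \leftrightarrow (x1 \leftrightarrow (x3 \oplus x1))) = T \leftrightarrow F = F
((\lnot (x1 \lor x3) \to x6) \to (x1 \lor x6)) \oplus ((x1 \lor ((x6 \land x1) \lor ((x6 \to x1) \to x6))) \leftrightarrow ((x1 \to x3) \leftrightarrow (x1 \leftrightarrow (x3 \oplus x1)))) = T \oplus F = T

T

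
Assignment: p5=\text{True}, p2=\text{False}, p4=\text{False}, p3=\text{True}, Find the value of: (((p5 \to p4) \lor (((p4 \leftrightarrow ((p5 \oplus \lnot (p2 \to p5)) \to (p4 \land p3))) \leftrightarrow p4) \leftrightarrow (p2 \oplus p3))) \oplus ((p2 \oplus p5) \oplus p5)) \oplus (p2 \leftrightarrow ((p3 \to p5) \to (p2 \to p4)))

\text{False}

p5 \to p4 = \text{True} \to \text{False} = \text{False}
p2 \to p5 = \text{False} \to \text{True} = \text{True}
\lnot (p2 \to p5) = \lnot \text{True} = \text{False}
p5 \oplus \lnot (p2 \to p5) = \text{True} \oplus \text{False} = \text{True}
p4 \land p3 = \text{False} \land \text{True} = \text{False}
(p5 \oplus \lnot (p2 \to p5)) \to (p4 \land p3) = \text{True} \to \text{False} = \text{False}
p4 \leftrightarrow ((p5 \oplus \lnot (p2 \to p5)) \to (p4 \land p3)) = \text{False} \leftrightarrow \text{False} = \text{True}
(p4 \leftrightarrow ((p5 \oplus \lnot (p2 \to p5)) \to (p4 \land p3))) \leftrightarrow p4 = \text{True} \leftrightarrow \text{False} = \text{False}
p2 \oplus p3 = \text{False} \oplus \text{True} = \text{True}
((p4 \leftrightarrow ((p5 \oplus \lnot (p2 \to p5)) \to (p4 \land p3))) \leftrightarrow p4) \leftrightarrow (p2 \oplus p3) = \text{False} \leftrightarrow \text{True} = \text{False}
(p5 \to p4) \lor (((p4 \leftrightarrow ((p5 \oplus \lnot (p2 \to p5)) \to (p4 \land p3))) \leftrightarrow p4) \leftrightarrow (p2 \oplus p3)) = \text{False} \lor \text{False} = \text{False}
p2 \oplus p5 = \text{False} \oplus \text{True} = \text{True}
(p2 \oplus p5) \oplus p5 = \text{True} \oplus \text{True} = \text{False}
((p5 \to p4) \lor (((p4 \leftrightarrow ((p5 \oplus \lnot (p2 \to p5)) \to (p4 \land p3))) \leftrightarrow p4) \leftrightarrow (p2 \oplus p3))) \oplus ((p2 \oplus p5) \oplus p5) = \text{False} \oplus \text{False} = \text{False}
p3 \to p5 = \text{True} \to \text{True} = \text{True}
p2 \to p4 = \text{False} \to \text{False} = \text{True}
(p3 \to p5) \to (p2 \to p4) = \text{True} \to \text{True} = \text{True}
p2 \leftrightarrow ((p3 \to p5) \to (p2 \to p4)) = \text{False} \leftrightarrow \text{True} = \text{False}
(((p5 \to p4) \lor (((p4 \leftrightarrow ((p5 \oplus \lnot (p2 \to p5)) \to (p4 \land p3))) \leftrightarrow p4) \leftrightarrow (p2 \oplus p3))) \oplus ((p2 \oplus p5) \oplus p5)) \oplus (p2 \leftrightarrow ((p3 \to p5) \to (p2 \to p4))) = \text{False} \oplus \text{False} = \text{False}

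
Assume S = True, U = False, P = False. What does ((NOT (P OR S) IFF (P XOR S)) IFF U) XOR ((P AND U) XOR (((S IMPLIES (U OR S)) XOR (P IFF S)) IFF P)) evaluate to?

P OR S = False OR True = True
NOT (P OR S) = NOT True = False
P XOR S = False XOR True = True
NOT (P OR S) IFF (P XOR S) = False IFF True = False
(NOT (P OR S) IFF (P XOR S)) IFF U = False IFF False = True
P AND U = False AND False = False
U OR S = False OR True = True
S IMPLIES (U OR S) = True IMPLIES True = True
P IFF S = False IFF True = False
(S IMPLIES (U OR S)) XOR (P IFF S) = True XOR False = True
((S IMPLIES (U OR S)) XOR (P IFF S)) IFF P = True IFF False = False
(P AND U) XOR (((S IMPLIES (U OR S)) XOR (P IFF S)) IFF P) = False XOR False = False
((NOT (P OR S) IFF (P XOR S)) IFF U) XOR ((P AND U) XOR (((S IMPLIES (U OR S)) XOR (P IFF S)) IFF P)) = True XOR False = True

True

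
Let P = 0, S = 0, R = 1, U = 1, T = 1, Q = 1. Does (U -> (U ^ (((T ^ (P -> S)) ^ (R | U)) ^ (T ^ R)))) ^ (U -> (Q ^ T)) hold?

P -> S = 0 -> 0 = 1
T ^ (P -> S) = 1 ^ 1 = 0
R | U = 1 | 1 = 1
(T ^ (P -> S)) ^ (R | U) = 0 ^ 1 = 1
T ^ R = 1 ^ 1 = 0
((T ^ (P -> S)) ^ (R | U)) ^ (T ^ R) = 1 ^ 0 = 1
U ^ (((T ^ (P -> S)) ^ (R | U)) ^ (T ^ R)) = 1 ^ 1 = 0
U -> (U ^ (((T ^ (P -> S)) ^ (R | U)) ^ (T ^ R))) = 1 -> 0 = 0
Q ^ T = 1 ^ 1 = 0
U -> (Q ^ T) = 1 -> 0 = 0
(U -> (U ^ (((T ^ (P -> S)) ^ (R | U)) ^ (T ^ R)))) ^ (U -> (Q ^ T)) = 0 ^ 0 = 0

0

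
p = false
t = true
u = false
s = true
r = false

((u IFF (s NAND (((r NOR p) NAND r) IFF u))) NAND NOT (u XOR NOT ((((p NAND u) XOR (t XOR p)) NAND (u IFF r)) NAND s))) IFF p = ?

false

r NOR p = false NOR false = true
(r NOR p) NAND r = true NAND false = true
((r NOR p) NAND r) IFF u = true IFF false = false
s NAND (((r NOR p) NAND r) IFF u) = true NAND false = true
u IFF (s NAND (((r NOR p) NAND r) IFF u)) = false IFF true = false
p NAND u = false NAND false = true
t XOR p = true XOR false = true
(p NAND u) XOR (t XOR p) = true XOR true = false
u IFF r = false IFF false = true
((p NAND u) XOR (t XOR p)) NAND (u IFF r) = false NAND true = true
(((p NAND u) XOR (t XOR p)) NAND (u IFF r)) NAND s = true NAND true = false
NOT ((((p NAND u) XOR (t XOR p)) NAND (u IFF r)) NAND s) = NOT false = true
u XOR NOT ((((p NAND u) XOR (t XOR p)) NAND (u IFF r)) NAND s) = false XOR true = true
NOT (u XOR NOT ((((p NAND u) XOR (t XOR p)) NAND (u IFF r)) NAND s)) = NOT true = false
(u IFF (s NAND (((r NOR p) NAND r) IFF u))) NAND NOT (u XOR NOT ((((p NAND u) XOR (t XOR p)) NAND (u IFF r)) NAND s)) = false NAND false = true
((u IFF (s NAND (((r NOR p) NAND r) IFF u))) NAND NOT (u XOR NOT ((((p NAND u) XOR (t XOR p)) NAND (u IFF r)) NAND s))) IFF p = true IFF false = false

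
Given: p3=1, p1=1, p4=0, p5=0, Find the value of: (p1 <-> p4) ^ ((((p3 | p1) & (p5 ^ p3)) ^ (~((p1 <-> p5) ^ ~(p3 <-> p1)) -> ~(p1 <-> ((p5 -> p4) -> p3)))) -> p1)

p1 <-> p4 = 1 <-> 0 = 0
p3 | p1 = 1 | 1 = 1
p5 ^ p3 = 0 ^ 1 = 1
(p3 | p1) & (p5 ^ p3) = 1 & 1 = 1
p1 <-> p5 = 1 <-> 0 = 0
p3 <-> p1 = 1 <-> 1 = 1
~(p3 <-> p1) = ~1 = 0
(p1 <-> p5) ^ ~(p3 <-> p1) = 0 ^ 0 = 0
~((p1 <-> p5) ^ ~(p3 <-> p1)) = ~0 = 1
p5 -> p4 = 0 -> 0 = 1
(p5 -> p4) -> p3 = 1 -> 1 = 1
p1 <-> ((p5 -> p4) -> p3) = 1 <-> 1 = 1
~(p1 <-> ((p5 -> p4) -> p3)) = ~1 = 0
~((p1 <-> p5) ^ ~(p3 <-> p1)) -> ~(p1 <-> ((p5 -> p4) -> p3)) = 1 -> 0 = 0
((p3 | p1) & (p5 ^ p3)) ^ (~((p1 <-> p5) ^ ~(p3 <-> p1)) -> ~(p1 <-> ((p5 -> p4) -> p3))) = 1 ^ 0 = 1
(((p3 | p1) & (p5 ^ p3)) ^ (~((p1 <-> p5) ^ ~(p3 <-> p1)) -> ~(p1 <-> ((p5 -> p4) -> p3)))) -> p1 = 1 -> 1 = 1
(p1 <-> p4) ^ ((((p3 | p1) & (p5 ^ p3)) ^ (~((p1 <-> p5) ^ ~(p3 <-> p1)) -> ~(p1 <-> ((p5 -> p4) -> p3)))) -> p1) = 0 ^ 1 = 1

1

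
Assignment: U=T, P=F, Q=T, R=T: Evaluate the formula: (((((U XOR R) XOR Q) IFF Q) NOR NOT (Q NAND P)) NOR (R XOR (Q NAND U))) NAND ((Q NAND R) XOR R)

T

U XOR R = T XOR T = F
(U XOR R) XOR Q = F XOR T = T
((U XOR R) XOR Q) IFF Q = T IFF T = T
Q NAND P = T NAND F = T
NOT (Q NAND P) = NOT T = F
(((U XOR R) XOR Q) IFF Q) NOR NOT (Q NAND P) = T NOR F = F
Q NAND U = T NAND T = F
R XOR (Q NAND U) = T XOR F = T
((((U XOR R) XOR Q) IFF Q) NOR NOT (Q NAND P)) NOR (R XOR (Q NAND U)) = F NOR T = F
Q NAND R = T NAND T = F
(Q NAND R) XOR R = F XOR T = T
(((((U XOR R) XOR Q) IFF Q) NOR NOT (Q NAND P)) NOR (R XOR (Q NAND U))) NAND ((Q NAND R) XOR R) = F NAND T = T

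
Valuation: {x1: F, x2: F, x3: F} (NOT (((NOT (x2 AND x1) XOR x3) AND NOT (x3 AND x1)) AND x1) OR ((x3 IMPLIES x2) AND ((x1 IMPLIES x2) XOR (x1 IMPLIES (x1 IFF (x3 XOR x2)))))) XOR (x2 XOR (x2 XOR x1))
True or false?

Substituting x1=F, x2=F, x3=F:
x2 AND x1 = F AND F = F
NOT (x2 AND x1) = NOT F = T
NOT (x2 AND x1) XOR x3 = T XOR F = T
x3 AND x1 = F AND F = F
NOT (x3 AND x1) = NOT F = T
(NOT (x2 AND x1) XOR x3) AND NOT (x3 AND x1) = T AND T = T
((NOT (x2 AND x1) XOR x3) AND NOT (x3 AND x1)) AND x1 = T AND F = F
NOT (((NOT (x2 AND x1) XOR x3) AND NOT (x3 AND x1)) AND x1) = NOT F = T
x3 IMPLIES x2 = F IMPLIES F = T
x1 IMPLIES x2 = F IMPLIES F = T
x3 XOR x2 = F XOR F = F
x1 IFF (x3 XOR x2) = F IFF F = T
x1 IMPLIES (x1 IFF (x3 XOR x2)) = F IMPLIES T = T
(x1 IMPLIES x2) XOR (x1 IMPLIES (x1 IFF (x3 XOR x2))) = T XOR T = F
(x3 IMPLIES x2) AND ((x1 IMPLIES x2) XOR (x1 IMPLIES (x1 IFF (x3 XOR x2)))) = T AND F = F
NOT (((NOT (x2 AND x1) XOR x3) AND NOT (x3 AND x1)) AND x1) OR ((x3 IMPLIES x2) AND ((x1 IMPLIES x2) XOR (x1 IMPLIES (x1 IFF (x3 XOR x2))))) = T OR F = T
x2 XOR x1 = F XOR F = F
x2 XOR (x2 XOR x1) = F XOR F = F
(NOT (((NOT (x2 AND x1) XOR x3) AND NOT (x3 AND x1)) AND x1) OR ((x3 IMPLIES x2) AND ((x1 IMPLIES x2) XOR (x1 IMPLIES (x1 IFF (x3 XOR x2)))))) XOR (x2 XOR (x2 XOR x1)) = T XOR F = T

T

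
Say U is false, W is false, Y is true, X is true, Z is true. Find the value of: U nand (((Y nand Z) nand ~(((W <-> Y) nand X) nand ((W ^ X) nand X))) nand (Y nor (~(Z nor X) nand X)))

True

Substituting U=False, W=False, Y=True, X=True, Z=True:
Y nand Z = True nand True = False
W <-> Y = False <-> True = False
(W <-> Y) nand X = False nand True = True
W ^ X = False ^ True = True
(W ^ X) nand X = True nand True = False
((W <-> Y) nand X) nand ((W ^ X) nand X) = True nand False = True
~(((W <-> Y) nand X) nand ((W ^ X) nand X)) = ~True = False
(Y nand Z) nand ~(((W <-> Y) nand X) nand ((W ^ X) nand X)) = False nand False = True
Z nor X = True nor True = False
~(Z nor X) = ~False = True
~(Z nor X) nand X = True nand True = False
Y nor (~(Z nor X) nand X) = True nor False = False
((Y nand Z) nand ~(((W <-> Y) nand X) nand ((W ^ X) nand X))) nand (Y nor (~(Z nor X) nand X)) = True nand False = True
U nand (((Y nand Z) nand ~(((W <-> Y) nand X) nand ((W ^ X) nand X))) nand (Y nor (~(Z nor X) nand X))) = False nand True = True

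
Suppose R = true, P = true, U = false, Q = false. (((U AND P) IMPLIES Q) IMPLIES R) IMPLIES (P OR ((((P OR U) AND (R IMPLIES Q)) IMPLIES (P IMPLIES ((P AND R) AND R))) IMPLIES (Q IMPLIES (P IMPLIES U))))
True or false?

U AND P = false AND true = false
(U AND P) IMPLIES Q = false IMPLIES false = true
((U AND P) IMPLIES Q) IMPLIES R = true IMPLIES true = true
P OR U = true OR false = true
R IMPLIES Q = true IMPLIES false = false
(P OR U) AND (R IMPLIES Q) = true AND false = false
P AND R = true AND true = true
(P AND R) AND R = true AND true = true
P IMPLIES ((P AND R) AND R) = true IMPLIES true = true
((P OR U) AND (R IMPLIES Q)) IMPLIES (P IMPLIES ((P AND R) AND R)) = false IMPLIES true = true
P IMPLIES U = true IMPLIES false = false
Q IMPLIES (P IMPLIES U) = false IMPLIES false = true
(((P OR U) AND (R IMPLIES Q)) IMPLIES (P IMPLIES ((P AND R) AND R))) IMPLIES (Q IMPLIES (P IMPLIES U)) = true IMPLIES true = true
P OR ((((P OR U) AND (R IMPLIES Q)) IMPLIES (P IMPLIES ((P AND R) AND R))) IMPLIES (Q IMPLIES (P IMPLIES U))) = true OR true = true
(((U AND P) IMPLIES Q) IMPLIES R) IMPLIES (P OR ((((P OR U) AND (R IMPLIES Q)) IMPLIES (P IMPLIES ((P AND R) AND R))) IMPLIES (Q IMPLIES (P IMPLIES U)))) = true IMPLIES true = true

true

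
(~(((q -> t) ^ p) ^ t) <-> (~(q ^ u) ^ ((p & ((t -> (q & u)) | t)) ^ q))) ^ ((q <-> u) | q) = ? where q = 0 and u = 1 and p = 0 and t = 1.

0

q -> t = 0 -> 1 = 1
(q -> t) ^ p = 1 ^ 0 = 1
((q -> t) ^ p) ^ t = 1 ^ 1 = 0
~(((q -> t) ^ p) ^ t) = ~0 = 1
q ^ u = 0 ^ 1 = 1
~(q ^ u) = ~1 = 0
q & u = 0 & 1 = 0
t -> (q & u) = 1 -> 0 = 0
(t -> (q & u)) | t = 0 | 1 = 1
p & ((t -> (q & u)) | t) = 0 & 1 = 0
(p & ((t -> (q & u)) | t)) ^ q = 0 ^ 0 = 0
~(q ^ u) ^ ((p & ((t -> (q & u)) | t)) ^ q) = 0 ^ 0 = 0
~(((q -> t) ^ p) ^ t) <-> (~(q ^ u) ^ ((p & ((t -> (q & u)) | t)) ^ q)) = 1 <-> 0 = 0
q <-> u = 0 <-> 1 = 0
(q <-> u) | q = 0 | 0 = 0
(~(((q -> t) ^ p) ^ t) <-> (~(q ^ u) ^ ((p & ((t -> (q & u)) | t)) ^ q))) ^ ((q <-> u) | q) = 0 ^ 0 = 0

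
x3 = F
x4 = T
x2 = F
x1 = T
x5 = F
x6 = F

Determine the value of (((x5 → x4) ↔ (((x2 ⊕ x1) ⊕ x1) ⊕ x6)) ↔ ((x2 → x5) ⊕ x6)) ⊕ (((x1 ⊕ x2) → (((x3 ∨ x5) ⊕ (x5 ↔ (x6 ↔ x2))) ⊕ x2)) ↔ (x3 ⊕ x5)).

x5 → x4 = F → T = T
x2 ⊕ x1 = F ⊕ T = T
(x2 ⊕ x1) ⊕ x1 = T ⊕ T = F
((x2 ⊕ x1) ⊕ x1) ⊕ x6 = F ⊕ F = F
(x5 → x4) ↔ (((x2 ⊕ x1) ⊕ x1) ⊕ x6) = T ↔ F = F
x2 → x5 = F → F = T
(x2 → x5) ⊕ x6 = T ⊕ F = T
((x5 → x4) ↔ (((x2 ⊕ x1) ⊕ x1) ⊕ x6)) ↔ ((x2 → x5) ⊕ x6) = F ↔ T = F
x1 ⊕ x2 = T ⊕ F = T
x3 ∨ x5 = F ∨ F = F
x6 ↔ x2 = F ↔ F = T
x5 ↔ (x6 ↔ x2) = F ↔ T = F
(x3 ∨ x5) ⊕ (x5 ↔ (x6 ↔ x2)) = F ⊕ F = F
((x3 ∨ x5) ⊕ (x5 ↔ (x6 ↔ x2))) ⊕ x2 = F ⊕ F = F
(x1 ⊕ x2) → (((x3 ∨ x5) ⊕ (x5 ↔ (x6 ↔ x2))) ⊕ x2) = T → F = F
x3 ⊕ x5 = F ⊕ F = F
((x1 ⊕ x2) → (((x3 ∨ x5) ⊕ (x5 ↔ (x6 ↔ x2))) ⊕ x2)) ↔ (x3 ⊕ x5) = F ↔ F = T
(((x5 → x4) ↔ (((x2 ⊕ x1) ⊕ x1) ⊕ x6)) ↔ ((x2 → x5) ⊕ x6)) ⊕ (((x1 ⊕ x2) → (((x3 ∨ x5) ⊕ (x5 ↔ (x6 ↔ x2))) ⊕ x2)) ↔ (x3 ⊕ x5)) = F ⊕ T = T

T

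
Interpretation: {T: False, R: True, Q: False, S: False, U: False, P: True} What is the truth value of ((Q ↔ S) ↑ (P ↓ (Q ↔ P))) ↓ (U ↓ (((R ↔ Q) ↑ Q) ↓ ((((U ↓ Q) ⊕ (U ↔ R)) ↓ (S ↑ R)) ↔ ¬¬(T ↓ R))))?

False

Q ↔ S = False ↔ False = True
Q ↔ P = False ↔ True = False
P ↓ (Q ↔ P) = True ↓ False = False
(Q ↔ S) ↑ (P ↓ (Q ↔ P)) = True ↑ False = True
R ↔ Q = True ↔ False = False
(R ↔ Q) ↑ Q = False ↑ False = True
U ↓ Q = False ↓ False = True
U ↔ R = False ↔ True = False
(U ↓ Q) ⊕ (U ↔ R) = True ⊕ False = True
S ↑ R = False ↑ True = True
((U ↓ Q) ⊕ (U ↔ R)) ↓ (S ↑ R) = True ↓ True = False
T ↓ R = False ↓ True = False
¬(T ↓ R) = ¬False = True
¬¬(T ↓ R) = ¬True = False
(((U ↓ Q) ⊕ (U ↔ R)) ↓ (S ↑ R)) ↔ ¬¬(T ↓ R) = False ↔ False = True
((R ↔ Q) ↑ Q) ↓ ((((U ↓ Q) ⊕ (U ↔ R)) ↓ (S ↑ R)) ↔ ¬¬(T ↓ R)) = True ↓ True = False
U ↓ (((R ↔ Q) ↑ Q) ↓ ((((U ↓ Q) ⊕ (U ↔ R)) ↓ (S ↑ R)) ↔ ¬¬(T ↓ R))) = False ↓ False = True
((Q ↔ S) ↑ (P ↓ (Q ↔ P))) ↓ (U ↓ (((R ↔ Q) ↑ Q) ↓ ((((U ↓ Q) ⊕ (U ↔ R)) ↓ (S ↑ R)) ↔ ¬¬(T ↓ R)))) = True ↓ True = False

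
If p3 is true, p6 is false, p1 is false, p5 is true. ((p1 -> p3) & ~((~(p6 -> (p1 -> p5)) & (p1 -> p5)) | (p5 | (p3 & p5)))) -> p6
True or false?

True

Substituting p3=True, p6=False, p1=False, p5=True:
p1 -> p3 = False -> True = True
p1 -> p5 = False -> True = True
p6 -> (p1 -> p5) = False -> True = True
~(p6 -> (p1 -> p5)) = ~True = False
p1 -> p5 = False -> True = True
~(p6 -> (p1 -> p5)) & (p1 -> p5) = False & True = False
p3 & p5 = True & True = True
p5 | (p3 & p5) = True | True = True
(~(p6 -> (p1 -> p5)) & (p1 -> p5)) | (p5 | (p3 & p5)) = False | True = True
~((~(p6 -> (p1 -> p5)) & (p1 -> p5)) | (p5 | (p3 & p5))) = ~True = False
(p1 -> p3) & ~((~(p6 -> (p1 -> p5)) & (p1 -> p5)) | (p5 | (p3 & p5))) = True & False = False
((p1 -> p3) & ~((~(p6 -> (p1 -> p5)) & (p1 -> p5)) | (p5 | (p3 & p5)))) -> p6 = False -> False = True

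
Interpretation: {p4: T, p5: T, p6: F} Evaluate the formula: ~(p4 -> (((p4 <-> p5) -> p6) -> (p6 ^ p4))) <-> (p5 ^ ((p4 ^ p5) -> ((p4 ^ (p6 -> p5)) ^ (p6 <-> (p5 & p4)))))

T

p4 <-> p5 = T <-> T = T
(p4 <-> p5) -> p6 = T -> F = F
p6 ^ p4 = F ^ T = T
((p4 <-> p5) -> p6) -> (p6 ^ p4) = F -> T = T
p4 -> (((p4 <-> p5) -> p6) -> (p6 ^ p4)) = T -> T = T
~(p4 -> (((p4 <-> p5) -> p6) -> (p6 ^ p4))) = ~T = F
p4 ^ p5 = T ^ T = F
p6 -> p5 = F -> T = T
p4 ^ (p6 -> p5) = T ^ T = F
p5 & p4 = T & T = T
p6 <-> (p5 & p4) = F <-> T = F
(p4 ^ (p6 -> p5)) ^ (p6 <-> (p5 & p4)) = F ^ F = F
(p4 ^ p5) -> ((p4 ^ (p6 -> p5)) ^ (p6 <-> (p5 & p4))) = F -> F = T
p5 ^ ((p4 ^ p5) -> ((p4 ^ (p6 -> p5)) ^ (p6 <-> (p5 & p4)))) = T ^ T = F
~(p4 -> (((p4 <-> p5) -> p6) -> (p6 ^ p4))) <-> (p5 ^ ((p4 ^ p5) -> ((p4 ^ (p6 -> p5)) ^ (p6 <-> (p5 & p4))))) = F <-> F = T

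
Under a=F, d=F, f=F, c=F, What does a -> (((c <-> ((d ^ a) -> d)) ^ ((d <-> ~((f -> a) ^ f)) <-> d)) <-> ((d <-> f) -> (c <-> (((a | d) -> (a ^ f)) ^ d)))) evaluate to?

T

Substituting a=F, d=F, f=F, c=F:
d ^ a = F ^ F = F
(d ^ a) -> d = F -> F = T
c <-> ((d ^ a) -> d) = F <-> T = F
f -> a = F -> F = T
(f -> a) ^ f = T ^ F = T
~((f -> a) ^ f) = ~T = F
d <-> ~((f -> a) ^ f) = F <-> F = T
(d <-> ~((f -> a) ^ f)) <-> d = T <-> F = F
(c <-> ((d ^ a) -> d)) ^ ((d <-> ~((f -> a) ^ f)) <-> d) = F ^ F = F
d <-> f = F <-> F = T
a | d = F | F = F
a ^ f = F ^ F = F
(a | d) -> (a ^ f) = F -> F = T
((a | d) -> (a ^ f)) ^ d = T ^ F = T
c <-> (((a | d) -> (a ^ f)) ^ d) = F <-> T = F
(d <-> f) -> (c <-> (((a | d) -> (a ^ f)) ^ d)) = T -> F = F
((c <-> ((d ^ a) -> d)) ^ ((d <-> ~((f -> a) ^ f)) <-> d)) <-> ((d <-> f) -> (c <-> (((a | d) -> (a ^ f)) ^ d))) = F <-> F = T
a -> (((c <-> ((d ^ a) -> d)) ^ ((d <-> ~((f -> a) ^ f)) <-> d)) <-> ((d <-> f) -> (c <-> (((a | d) -> (a ^ f)) ^ d)))) = F -> T = T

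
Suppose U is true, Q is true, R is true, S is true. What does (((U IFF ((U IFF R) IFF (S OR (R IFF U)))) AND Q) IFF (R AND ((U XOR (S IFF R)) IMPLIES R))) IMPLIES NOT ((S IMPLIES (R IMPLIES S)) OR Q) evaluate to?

U IFF R = true IFF true = true
R IFF U = true IFF true = true
S OR (R IFF U) = true OR true = true
(U IFF R) IFF (S OR (R IFF U)) = true IFF true = true
U IFF ((U IFF R) IFF (S OR (R IFF U))) = true IFF true = true
(U IFF ((U IFF R) IFF (S OR (R IFF U)))) AND Q = true AND true = true
S IFF R = true IFF true = true
U XOR (S IFF R) = true XOR true = false
(U XOR (S IFF R)) IMPLIES R = false IMPLIES true = true
R AND ((U XOR (S IFF R)) IMPLIES R) = true AND true = true
((U IFF ((U IFF R) IFF (S OR (R IFF U)))) AND Q) IFF (R AND ((U XOR (S IFF R)) IMPLIES R)) = true IFF true = true
R IMPLIES S = true IMPLIES true = true
S IMPLIES (R IMPLIES S) = true IMPLIES true = true
(S IMPLIES (R IMPLIES S)) OR Q = true OR true = true
NOT ((S IMPLIES (R IMPLIES S)) OR Q) = NOT true = false
(((U IFF ((U IFF R) IFF (S OR (R IFF U)))) AND Q) IFF (R AND ((U XOR (S IFF R)) IMPLIES R))) IMPLIES NOT ((S IMPLIES (R IMPLIES S)) OR Q) = true IMPLIES false = false

false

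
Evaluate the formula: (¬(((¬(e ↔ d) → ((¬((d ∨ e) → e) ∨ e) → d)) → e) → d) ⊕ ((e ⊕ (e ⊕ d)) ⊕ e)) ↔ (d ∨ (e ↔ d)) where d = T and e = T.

F

Substituting d=T, e=T:
e ↔ d = T ↔ T = T
¬(e ↔ d) = ¬T = F
d ∨ e = T ∨ T = T
(d ∨ e) → e = T → T = T
¬((d ∨ e) → e) = ¬T = F
¬((d ∨ e) → e) ∨ e = F ∨ T = T
(¬((d ∨ e) → e) ∨ e) → d = T → T = T
¬(e ↔ d) → ((¬((d ∨ e) → e) ∨ e) → d) = F → T = T
(¬(e ↔ d) → ((¬((d ∨ e) → e) ∨ e) → d)) → e = T → T = T
((¬(e ↔ d) → ((¬((d ∨ e) → e) ∨ e) → d)) → e) → d = T → T = T
¬(((¬(e ↔ d) → ((¬((d ∨ e) → e) ∨ e) → d)) → e) → d) = ¬T = F
e ⊕ d = T ⊕ T = F
e ⊕ (e ⊕ d) = T ⊕ F = T
(e ⊕ (e ⊕ d)) ⊕ e = T ⊕ T = F
¬(((¬(e ↔ d) → ((¬((d ∨ e) → e) ∨ e) → d)) → e) → d) ⊕ ((e ⊕ (e ⊕ d)) ⊕ e) = F ⊕ F = F
e ↔ d = T ↔ T = T
d ∨ (e ↔ d) = T ∨ T = T
(¬(((¬(e ↔ d) → ((¬((d ∨ e) → e) ∨ e) → d)) → e) → d) ⊕ ((e ⊕ (e ⊕ d)) ⊕ e)) ↔ (d ∨ (e ↔ d)) = F ↔ T = F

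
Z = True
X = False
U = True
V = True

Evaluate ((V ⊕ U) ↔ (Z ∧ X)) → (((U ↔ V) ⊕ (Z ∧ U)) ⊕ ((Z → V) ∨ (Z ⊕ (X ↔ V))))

True

Substituting Z=True, X=False, U=True, V=True:
V ⊕ U = True ⊕ True = False
Z ∧ X = True ∧ False = False
(V ⊕ U) ↔ (Z ∧ X) = False ↔ False = True
U ↔ V = True ↔ True = True
Z ∧ U = True ∧ True = True
(U ↔ V) ⊕ (Z ∧ U) = True ⊕ True = False
Z → V = True → True = True
X ↔ V = False ↔ True = False
Z ⊕ (X ↔ V) = True ⊕ False = True
(Z → V) ∨ (Z ⊕ (X ↔ V)) = True ∨ True = True
((U ↔ V) ⊕ (Z ∧ U)) ⊕ ((Z → V) ∨ (Z ⊕ (X ↔ V))) = False ⊕ True = True
((V ⊕ U) ↔ (Z ∧ X)) → (((U ↔ V) ⊕ (Z ∧ U)) ⊕ ((Z → V) ∨ (Z ⊕ (X ↔ V)))) = True → True = True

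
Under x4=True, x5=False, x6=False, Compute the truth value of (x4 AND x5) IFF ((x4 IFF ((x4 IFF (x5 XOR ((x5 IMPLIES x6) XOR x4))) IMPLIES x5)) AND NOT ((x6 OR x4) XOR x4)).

x4 AND x5 = True AND False = False
x5 IMPLIES x6 = False IMPLIES False = True
(x5 IMPLIES x6) XOR x4 = True XOR True = False
x5 XOR ((x5 IMPLIES x6) XOR x4) = False XOR False = False
x4 IFF (x5 XOR ((x5 IMPLIES x6) XOR x4)) = True IFF False = False
(x4 IFF (x5 XOR ((x5 IMPLIES x6) XOR x4))) IMPLIES x5 = False IMPLIES False = True
x4 IFF ((x4 IFF (x5 XOR ((x5 IMPLIES x6) XOR x4))) IMPLIES x5) = True IFF True = True
x6 OR x4 = False OR True = True
(x6 OR x4) XOR x4 = True XOR True = False
NOT ((x6 OR x4) XOR x4) = NOT False = True
(x4 IFF ((x4 IFF (x5 XOR ((x5 IMPLIES x6) XOR x4))) IMPLIES x5)) AND NOT ((x6 OR x4) XOR x4) = True AND True = True
(x4 AND x5) IFF ((x4 IFF ((x4 IFF (x5 XOR ((x5 IMPLIES x6) XOR x4))) IMPLIES x5)) AND NOT ((x6 OR x4) XOR x4)) = False IFF True = False

False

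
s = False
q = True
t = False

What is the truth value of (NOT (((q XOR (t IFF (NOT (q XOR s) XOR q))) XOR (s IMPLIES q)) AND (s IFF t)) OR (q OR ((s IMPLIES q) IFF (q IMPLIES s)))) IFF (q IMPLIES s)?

False

q XOR s = True XOR False = True
NOT (q XOR s) = NOT True = False
NOT (q XOR s) XOR q = False XOR True = True
t IFF (NOT (q XOR s) XOR q) = False IFF True = False
q XOR (t IFF (NOT (q XOR s) XOR q)) = True XOR False = True
s IMPLIES q = False IMPLIES True = True
(q XOR (t IFF (NOT (q XOR s) XOR q))) XOR (s IMPLIES q) = True XOR True = False
s IFF t = False IFF False = True
((q XOR (t IFF (NOT (q XOR s) XOR q))) XOR (s IMPLIES q)) AND (s IFF t) = False AND True = False
NOT (((q XOR (t IFF (NOT (q XOR s) XOR q))) XOR (s IMPLIES q)) AND (s IFF t)) = NOT False = True
s IMPLIES q = False IMPLIES True = True
q IMPLIES s = True IMPLIES False = False
(s IMPLIES q) IFF (q IMPLIES s) = True IFF False = False
q OR ((s IMPLIES q) IFF (q IMPLIES s)) = True OR False = True
NOT (((q XOR (t IFF (NOT (q XOR s) XOR q))) XOR (s IMPLIES q)) AND (s IFF t)) OR (q OR ((s IMPLIES q) IFF (q IMPLIES s))) = True OR True = True
q IMPLIES s = True IMPLIES False = False
(NOT (((q XOR (t IFF (NOT (q XOR s) XOR q))) XOR (s IMPLIES q)) AND (s IFF t)) OR (q OR ((s IMPLIES q) IFF (q IMPLIES s)))) IFF (q IMPLIES s) = True IFF False = False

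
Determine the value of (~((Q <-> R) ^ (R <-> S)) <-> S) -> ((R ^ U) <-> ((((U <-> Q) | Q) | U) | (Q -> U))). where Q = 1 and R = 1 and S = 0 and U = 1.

Q <-> R = 1 <-> 1 = 1
R <-> S = 1 <-> 0 = 0
(Q <-> R) ^ (R <-> S) = 1 ^ 0 = 1
~((Q <-> R) ^ (R <-> S)) = ~1 = 0
~((Q <-> R) ^ (R <-> S)) <-> S = 0 <-> 0 = 1
R ^ U = 1 ^ 1 = 0
U <-> Q = 1 <-> 1 = 1
(U <-> Q) | Q = 1 | 1 = 1
((U <-> Q) | Q) | U = 1 | 1 = 1
Q -> U = 1 -> 1 = 1
(((U <-> Q) | Q) | U) | (Q -> U) = 1 | 1 = 1
(R ^ U) <-> ((((U <-> Q) | Q) | U) | (Q -> U)) = 0 <-> 1 = 0
(~((Q <-> R) ^ (R <-> S)) <-> S) -> ((R ^ U) <-> ((((U <-> Q) | Q) | U) | (Q -> U))) = 1 -> 0 = 0

0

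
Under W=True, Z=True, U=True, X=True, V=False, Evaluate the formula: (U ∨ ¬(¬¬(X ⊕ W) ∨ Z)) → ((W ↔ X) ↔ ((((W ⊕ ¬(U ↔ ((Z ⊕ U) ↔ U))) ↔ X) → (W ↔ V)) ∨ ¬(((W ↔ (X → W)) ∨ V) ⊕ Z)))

True

Substituting W=True, Z=True, U=True, X=True, V=False:
X ⊕ W = True ⊕ True = False
¬(X ⊕ W) = ¬False = True
¬¬(X ⊕ W) = ¬True = False
¬¬(X ⊕ W) ∨ Z = False ∨ True = True
¬(¬¬(X ⊕ W) ∨ Z) = ¬True = False
U ∨ ¬(¬¬(X ⊕ W) ∨ Z) = True ∨ False = True
W ↔ X = True ↔ True = True
Z ⊕ U = True ⊕ True = False
(Z ⊕ U) ↔ U = False ↔ True = False
U ↔ ((Z ⊕ U) ↔ U) = True ↔ False = False
¬(U ↔ ((Z ⊕ U) ↔ U)) = ¬False = True
W ⊕ ¬(U ↔ ((Z ⊕ U) ↔ U)) = True ⊕ True = False
(W ⊕ ¬(U ↔ ((Z ⊕ U) ↔ U))) ↔ X = False ↔ True = False
W ↔ V = True ↔ False = False
((W ⊕ ¬(U ↔ ((Z ⊕ U) ↔ U))) ↔ X) → (W ↔ V) = False → False = True
X → W = True → True = True
W ↔ (X → W) = True ↔ True = True
(W ↔ (X → W)) ∨ V = True ∨ False = True
((W ↔ (X → W)) ∨ V) ⊕ Z = True ⊕ True = False
¬(((W ↔ (X → W)) ∨ V) ⊕ Z) = ¬False = True
(((W ⊕ ¬(U ↔ ((Z ⊕ U) ↔ U))) ↔ X) → (W ↔ V)) ∨ ¬(((W ↔ (X → W)) ∨ V) ⊕ Z) = True ∨ True = True
(W ↔ X) ↔ ((((W ⊕ ¬(U ↔ ((Z ⊕ U) ↔ U))) ↔ X) → (W ↔ V)) ∨ ¬(((W ↔ (X → W)) ∨ V) ⊕ Z)) = True ↔ True = True
(U ∨ ¬(¬¬(X ⊕ W) ∨ Z)) → ((W ↔ X) ↔ ((((W ⊕ ¬(U ↔ ((Z ⊕ U) ↔ U))) ↔ X) → (W ↔ V)) ∨ ¬(((W ↔ (X → W)) ∨ V) ⊕ Z))) = True → True = True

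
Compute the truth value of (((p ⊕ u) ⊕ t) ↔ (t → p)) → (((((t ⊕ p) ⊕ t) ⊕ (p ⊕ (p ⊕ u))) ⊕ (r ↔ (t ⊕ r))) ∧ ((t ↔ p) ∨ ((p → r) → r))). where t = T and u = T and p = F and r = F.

p ⊕ u = F ⊕ T = T
(p ⊕ u) ⊕ t = T ⊕ T = F
t → p = T → F = F
((p ⊕ u) ⊕ t) ↔ (t → p) = F ↔ F = T
t ⊕ p = T ⊕ F = T
(t ⊕ p) ⊕ t = T ⊕ T = F
p ⊕ u = F ⊕ T = T
p ⊕ (p ⊕ u) = F ⊕ T = T
((t ⊕ p) ⊕ t) ⊕ (p ⊕ (p ⊕ u)) = F ⊕ T = T
t ⊕ r = T ⊕ F = T
r ↔ (t ⊕ r) = F ↔ T = F
(((t ⊕ p) ⊕ t) ⊕ (p ⊕ (p ⊕ u))) ⊕ (r ↔ (t ⊕ r)) = T ⊕ F = T
t ↔ p = T ↔ F = F
p → r = F → F = T
(p → r) → r = T → F = F
(t ↔ p) ∨ ((p → r) → r) = F ∨ F = F
((((t ⊕ p) ⊕ t) ⊕ (p ⊕ (p ⊕ u))) ⊕ (r ↔ (t ⊕ r))) ∧ ((t ↔ p) ∨ ((p → r) → r)) = T ∧ F = F
(((p ⊕ u) ⊕ t) ↔ (t → p)) → (((((t ⊕ p) ⊕ t) ⊕ (p ⊕ (p ⊕ u))) ⊕ (r ↔ (t ⊕ r))) ∧ ((t ↔ p) ∨ ((p → r) → r))) = T → F = F

F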